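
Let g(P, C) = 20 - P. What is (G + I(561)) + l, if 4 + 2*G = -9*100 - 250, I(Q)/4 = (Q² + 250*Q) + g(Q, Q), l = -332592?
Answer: 1484551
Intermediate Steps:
I(Q) = 80 + 4*Q² + 996*Q (I(Q) = 4*((Q² + 250*Q) + (20 - Q)) = 4*(20 + Q² + 249*Q) = 80 + 4*Q² + 996*Q)
G = -577 (G = -2 + (-9*100 - 250)/2 = -2 + (-900 - 250)/2 = -2 + (½)*(-1150) = -2 - 575 = -577)
(G + I(561)) + l = (-577 + (80 + 4*561² + 996*561)) - 332592 = (-577 + (80 + 4*314721 + 558756)) - 332592 = (-577 + (80 + 1258884 + 558756)) - 332592 = (-577 + 1817720) - 332592 = 1817143 - 332592 = 1484551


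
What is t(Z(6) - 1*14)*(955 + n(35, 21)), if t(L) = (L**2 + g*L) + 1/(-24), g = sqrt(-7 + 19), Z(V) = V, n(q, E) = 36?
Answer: 1521185/24 - 15856*sqrt(3) ≈ 35919.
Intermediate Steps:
g = 2*sqrt(3) (g = sqrt(12) = 2*sqrt(3) ≈ 3.4641)
t(L) = -1/24 + L**2 + 2*L*sqrt(3) (t(L) = (L**2 + (2*sqrt(3))*L) + 1/(-24) = (L**2 + 2*L*sqrt(3)) - 1/24 = -1/24 + L**2 + 2*L*sqrt(3))
t(Z(6) - 1*14)*(955 + n(35, 21)) = (-1/24 + (6 - 1*14)**2 + 2*(6 - 1*14)*sqrt(3))*(955 + 36) = (-1/24 + (6 - 14)**2 + 2*(6 - 14)*sqrt(3))*991 = (-1/24 + (-8)**2 + 2*(-8)*sqrt(3))*991 = (-1/24 + 64 - 16*sqrt(3))*991 = (1535/24 - 16*sqrt(3))*991 = 1521185/24 - 15856*sqrt(3)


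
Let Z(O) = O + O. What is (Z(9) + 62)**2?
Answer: 6400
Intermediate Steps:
Z(O) = 2*O
(Z(9) + 62)**2 = (2*9 + 62)**2 = (18 + 62)**2 = 80**2 = 6400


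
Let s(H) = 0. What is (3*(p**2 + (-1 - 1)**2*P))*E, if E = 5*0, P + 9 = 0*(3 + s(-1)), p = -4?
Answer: 0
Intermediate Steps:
P = -9 (P = -9 + 0*(3 + 0) = -9 + 0*3 = -9 + 0 = -9)
E = 0
(3*(p**2 + (-1 - 1)**2*P))*E = (3*((-4)**2 + (-1 - 1)**2*(-9)))*0 = (3*(16 + (-2)**2*(-9)))*0 = (3*(16 + 4*(-9)))*0 = (3*(16 - 36))*0 = (3*(-20))*0 = -60*0 = 0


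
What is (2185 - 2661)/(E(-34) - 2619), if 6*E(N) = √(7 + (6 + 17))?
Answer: 7479864/41154961 + 476*√30/41154961 ≈ 0.18181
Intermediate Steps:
E(N) = √30/6 (E(N) = √(7 + (6 + 17))/6 = √(7 + 23)/6 = √30/6)
(2185 - 2661)/(E(-34) - 2619) = (2185 - 2661)/(√30/6 - 2619) = -476/(-2619 + √30/6)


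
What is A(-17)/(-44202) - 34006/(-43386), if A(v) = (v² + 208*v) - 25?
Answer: 19584431/22830333 ≈ 0.85783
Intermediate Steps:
A(v) = -25 + v² + 208*v
A(-17)/(-44202) - 34006/(-43386) = (-25 + (-17)² + 208*(-17))/(-44202) - 34006/(-43386) = (-25 + 289 - 3536)*(-1/44202) - 34006*(-1/43386) = -3272*(-1/44202) + 2429/3099 = 1636/22101 + 2429/3099 = 19584431/22830333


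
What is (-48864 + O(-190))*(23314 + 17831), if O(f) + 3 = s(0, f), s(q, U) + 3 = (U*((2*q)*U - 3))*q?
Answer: -2010756150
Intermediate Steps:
s(q, U) = -3 + U*q*(-3 + 2*U*q) (s(q, U) = -3 + (U*((2*q)*U - 3))*q = -3 + (U*(2*U*q - 3))*q = -3 + (U*(-3 + 2*U*q))*q = -3 + U*q*(-3 + 2*U*q))
O(f) = -6 (O(f) = -3 + (-3 - 3*f*0 + 2*f**2*0**2) = -3 + (-3 + 0 + 2*f**2*0) = -3 + (-3 + 0 + 0) = -3 - 3 = -6)
(-48864 + O(-190))*(23314 + 17831) = (-48864 - 6)*(23314 + 17831) = -48870*41145 = -2010756150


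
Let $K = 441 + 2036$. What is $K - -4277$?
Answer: $6754$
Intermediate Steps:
$K = 2477$
$K - -4277 = 2477 - -4277 = 2477 + 4277 = 6754$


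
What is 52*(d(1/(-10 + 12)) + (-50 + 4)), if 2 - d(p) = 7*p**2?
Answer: -2379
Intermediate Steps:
d(p) = 2 - 7*p**2
52*(d(1/(-10 + 12)) + (-50 + 4)) = 52*((2 - 7/(-10 + 12)**2) + (-50 + 4)) = 52*((2 - 7*(1/2)**2) - 46) = 52*((2 - 7*1/4) - 46) = 52*((2 - 7/4) - 46) = 52*(1/4 - 46) = 52*(-183/4) = -2379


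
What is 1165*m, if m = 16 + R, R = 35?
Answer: 59415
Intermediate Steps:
m = 51 (m = 16 + 35 = 51)
1165*m = 1165*51 = 59415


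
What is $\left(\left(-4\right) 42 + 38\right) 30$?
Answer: $-3900$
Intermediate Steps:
$\left(\left(-4\right) 42 + 38\right) 30 = \left(-168 + 38\right) 30 = \left(-130\right) 30 = -3900$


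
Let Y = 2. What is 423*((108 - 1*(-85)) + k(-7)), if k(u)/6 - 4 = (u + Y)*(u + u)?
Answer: 269451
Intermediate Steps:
k(u) = 24 + 12*u*(2 + u) (k(u) = 24 + 6*((u + 2)*(u + u)) = 24 + 6*((2 + u)*(2*u)) = 24 + 6*(2*u*(2 + u)) = 24 + 12*u*(2 + u))
423*((108 - 1*(-85)) + k(-7)) = 423*((108 - 1*(-85)) + (24 + 12*(-7)**2 + 24*(-7))) = 423*((108 + 85) + (24 + 12*49 - 168)) = 423*(193 + (24 + 588 - 168)) = 423*(193 + 444) = 423*637 = 269451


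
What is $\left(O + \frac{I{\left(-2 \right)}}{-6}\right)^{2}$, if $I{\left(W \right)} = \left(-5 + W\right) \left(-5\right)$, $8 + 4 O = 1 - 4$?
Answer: $\frac{10609}{144} \approx 73.674$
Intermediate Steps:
$O = - \frac{11}{4}$ ($O = -2 + \frac{1 - 4}{4} = -2 + \frac{1}{4} \left(-3\right) = -2 - \frac{3}{4} = - \frac{11}{4} \approx -2.75$)
$I{\left(W \right)} = 25 - 5 W$
$\left(O + \frac{I{\left(-2 \right)}}{-6}\right)^{2} = \left(- \frac{11}{4} + \frac{25 - -10}{-6}\right)^{2} = \left(- \frac{11}{4} + \left(25 + 10\right) \left(- \frac{1}{6}\right)\right)^{2} = \left(- \frac{11}{4} + 35 \left(- \frac{1}{6}\right)\right)^{2} = \left(- \frac{11}{4} - \frac{35}{6}\right)^{2} = \left(- \frac{103}{12}\right)^{2} = \frac{10609}{144}$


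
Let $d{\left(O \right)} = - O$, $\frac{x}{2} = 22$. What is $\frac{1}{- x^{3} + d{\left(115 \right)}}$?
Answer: $- \frac{1}{85299} \approx -1.1723 \cdot 10^{-5}$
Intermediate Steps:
$x = 44$ ($x = 2 \cdot 22 = 44$)
$\frac{1}{- x^{3} + d{\left(115 \right)}} = \frac{1}{- 44^{3} - 115} = \frac{1}{\left(-1\right) 85184 - 115} = \frac{1}{-85184 - 115} = \frac{1}{-85299} = - \frac{1}{85299}$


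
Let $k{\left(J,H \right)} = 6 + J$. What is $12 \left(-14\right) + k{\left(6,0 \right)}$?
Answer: $-156$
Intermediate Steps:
$12 \left(-14\right) + k{\left(6,0 \right)} = 12 \left(-14\right) + \left(6 + 6\right) = -168 + 12 = -156$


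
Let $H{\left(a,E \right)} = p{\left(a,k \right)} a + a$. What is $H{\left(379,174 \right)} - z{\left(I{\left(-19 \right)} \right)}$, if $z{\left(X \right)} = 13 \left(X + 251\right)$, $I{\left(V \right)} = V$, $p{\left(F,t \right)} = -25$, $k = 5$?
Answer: $-12112$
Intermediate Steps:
$H{\left(a,E \right)} = - 24 a$ ($H{\left(a,E \right)} = - 25 a + a = - 24 a$)
$z{\left(X \right)} = 3263 + 13 X$ ($z{\left(X \right)} = 13 \left(251 + X\right) = 3263 + 13 X$)
$H{\left(379,174 \right)} - z{\left(I{\left(-19 \right)} \right)} = \left(-24\right) 379 - \left(3263 + 13 \left(-19\right)\right) = -9096 - \left(3263 - 247\right) = -9096 - 3016 = -12112$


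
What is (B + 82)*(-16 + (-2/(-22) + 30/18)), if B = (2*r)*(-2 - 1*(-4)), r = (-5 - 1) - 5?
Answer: -17860/33 ≈ -541.21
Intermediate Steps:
r = -11 (r = -6 - 5 = -11)
B = -44 (B = (2*(-11))*(-2 - 1*(-4)) = -22*(-2 + 4) = -22*2 = -44)
(B + 82)*(-16 + (-2/(-22) + 30/18)) = (-44 + 82)*(-16 + (-2/(-22) + 30/18)) = 38*(-16 + (-2*(-1/22) + 30*(1/18))) = 38*(-16 + (1/11 + 5/3)) = 38*(-16 + 58/33) = 38*(-470/33) = -17860/33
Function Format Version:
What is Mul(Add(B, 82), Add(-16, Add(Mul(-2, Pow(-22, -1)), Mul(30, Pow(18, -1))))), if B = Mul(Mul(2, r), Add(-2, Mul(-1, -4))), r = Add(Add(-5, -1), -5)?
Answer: Rational(-17860, 33) ≈ -541.21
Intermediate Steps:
r = -11 (r = Add(-6, -5) = -11)
B = -44 (B = Mul(Mul(2, -11), Add(-2, Mul(-1, -4))) = Mul(-22, Add(-2, 4)) = Mul(-22, 2) = -44)
Mul(Add(B, 82), Add(-16, Add(Mul(-2, Pow(-22, -1)), Mul(30, Pow(18, -1))))) = Mul(Add(-44, 82), Add(-16, Add(Mul(-2, Pow(-22, -1)), Mul(30, Pow(18, -1))))) = Mul(38, Add(-16, Add(Mul(-2, Rational(-1, 22)), Mul(30, Rational(1, 18))))) = Mul(38, Add(-16, Add(Rational(1, 11), Rational(5, 3)))) = Mul(38, Add(-16, Rational(58, 33))) = Mul(38, Rational(-470, 33)) = Rational(-17860, 33)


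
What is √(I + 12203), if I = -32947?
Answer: 2*I*√5186 ≈ 144.03*I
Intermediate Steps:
√(I + 12203) = √(-32947 + 12203) = √(-20744) = 2*I*√5186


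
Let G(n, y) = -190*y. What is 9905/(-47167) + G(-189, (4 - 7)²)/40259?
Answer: -479420965/1898896253 ≈ -0.25247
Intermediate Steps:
9905/(-47167) + G(-189, (4 - 7)²)/40259 = 9905/(-47167) - 190*(4 - 7)²/40259 = 9905*(-1/47167) - 190*(-3)²*(1/40259) = -9905/47167 - 190*9*(1/40259) = -9905/47167 - 1710*1/40259 = -9905/47167 - 1710/40259 = -479420965/1898896253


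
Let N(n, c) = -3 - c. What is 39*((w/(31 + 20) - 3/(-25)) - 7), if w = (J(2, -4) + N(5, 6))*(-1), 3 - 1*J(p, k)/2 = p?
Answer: -111761/425 ≈ -262.97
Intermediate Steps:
J(p, k) = 6 - 2*p
w = 7 (w = ((6 - 2*2) + (-3 - 1*6))*(-1) = ((6 - 4) + (-3 - 6))*(-1) = (2 - 9)*(-1) = -7*(-1) = 7)
39*((w/(31 + 20) - 3/(-25)) - 7) = 39*((7/(31 + 20) - 3/(-25)) - 7) = 39*((7/51 - 3*(-1/25)) - 7) = 39*((7*(1/51) + 3/25) - 7) = 39*((7/51 + 3/25) - 7) = 39*(328/1275 - 7) = 39*(-8597/1275) = -111761/425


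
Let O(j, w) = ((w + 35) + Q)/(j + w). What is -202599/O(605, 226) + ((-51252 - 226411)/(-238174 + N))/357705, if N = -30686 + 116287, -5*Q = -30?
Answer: -3062807930649465688/4857275121885 ≈ -6.3056e+5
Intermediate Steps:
Q = 6 (Q = -1/5*(-30) = 6)
N = 85601
O(j, w) = (41 + w)/(j + w) (O(j, w) = ((w + 35) + 6)/(j + w) = ((35 + w) + 6)/(j + w) = (41 + w)/(j + w))
-202599/O(605, 226) + ((-51252 - 226411)/(-238174 + N))/357705 = -202599*(605 + 226)/(41 + 226) + ((-51252 - 226411)/(-238174 + 85601))/357705 = -202599/(267/831) - 277663/(-152573)*(1/357705) = -202599/((1/831)*267) - 277663*(-1/152573)*(1/357705) = -202599/89/277 + (277663/152573)*(1/357705) = -202599*277/89 + 277663/54576124965 = -56119923/89 + 277663/54576124965 = -3062807930649465688/4857275121885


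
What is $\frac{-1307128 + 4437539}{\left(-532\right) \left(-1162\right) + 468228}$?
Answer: $\frac{3130411}{1086412} \approx 2.8814$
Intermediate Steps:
$\frac{-1307128 + 4437539}{\left(-532\right) \left(-1162\right) + 468228} = \frac{3130411}{618184 + 468228} = \frac{3130411}{1086412}$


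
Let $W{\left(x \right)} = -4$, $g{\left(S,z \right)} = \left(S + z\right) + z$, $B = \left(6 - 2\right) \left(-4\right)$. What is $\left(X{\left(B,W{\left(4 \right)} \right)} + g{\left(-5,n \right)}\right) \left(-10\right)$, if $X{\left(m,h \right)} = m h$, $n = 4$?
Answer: $-670$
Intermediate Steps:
$B = -16$ ($B = 4 \left(-4\right) = -16$)
$g{\left(S,z \right)} = S + 2 z$
$X{\left(m,h \right)} = h m$
$\left(X{\left(B,W{\left(4 \right)} \right)} + g{\left(-5,n \right)}\right) \left(-10\right) = \left(\left(-4\right) \left(-16\right) + \left(-5 + 2 \cdot 4\right)\right) \left(-10\right) = \left(64 + \left(-5 + 8\right)\right) \left(-10\right) = \left(64 + 3\right) \left(-10\right) = 67 \left(-10\right) = -670$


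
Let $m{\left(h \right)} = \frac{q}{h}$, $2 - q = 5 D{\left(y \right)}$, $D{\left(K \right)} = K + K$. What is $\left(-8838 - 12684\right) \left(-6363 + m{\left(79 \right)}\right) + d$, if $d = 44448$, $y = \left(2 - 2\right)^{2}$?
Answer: $\frac{10822082742}{79} \approx 1.3699 \cdot 10^{8}$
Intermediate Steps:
$y = 0$ ($y = 0^{2} = 0$)
$D{\left(K \right)} = 2 K$
$q = 2$ ($q = 2 - 5 \cdot 2 \cdot 0 = 2 - 5 \cdot 0 = 2 - 0 = 2 + 0 = 2$)
$m{\left(h \right)} = \frac{2}{h}$
$\left(-8838 - 12684\right) \left(-6363 + m{\left(79 \right)}\right) + d = \left(-8838 - 12684\right) \left(-6363 + \frac{2}{79}\right) + 44448 = - 21522 \left(-6363 + 2 \cdot \frac{1}{79}\right) + 44448 = - 21522 \left(-6363 + \frac{2}{79}\right) + 44448 = \left(-21522\right) \left(- \frac{502675}{79}\right) + 44448 = \frac{10818571350}{79} + 44448 = \frac{10822082742}{79}$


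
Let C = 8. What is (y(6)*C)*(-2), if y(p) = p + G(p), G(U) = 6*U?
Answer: -672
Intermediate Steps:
y(p) = 7*p (y(p) = p + 6*p = 7*p)
(y(6)*C)*(-2) = ((7*6)*8)*(-2) = (42*8)*(-2) = 336*(-2) = -672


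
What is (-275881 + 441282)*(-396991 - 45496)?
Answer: -73187792287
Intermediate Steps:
(-275881 + 441282)*(-396991 - 45496) = 165401*(-442487) = -73187792287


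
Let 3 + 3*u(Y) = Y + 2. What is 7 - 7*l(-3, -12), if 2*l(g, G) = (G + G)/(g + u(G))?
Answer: -49/11 ≈ -4.4545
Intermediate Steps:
u(Y) = -⅓ + Y/3 (u(Y) = -1 + (Y + 2)/3 = -1 + (2 + Y)/3 = -1 + (⅔ + Y/3) = -⅓ + Y/3)
l(g, G) = G/(-⅓ + g + G/3) (l(g, G) = ((G + G)/(g + (-⅓ + G/3)))/2 = ((2*G)/(-⅓ + g + G/3))/2 = (2*G/(-⅓ + g + G/3))/2 = G/(-⅓ + g + G/3))
7 - 7*l(-3, -12) = 7 - 21*(-12)/(-1 - 12 + 3*(-3)) = 7 - 21*(-12)/(-1 - 12 - 9) = 7 - 21*(-12)/(-22) = 7 - 21*(-12)*(-1)/22 = 7 - 7*18/11 = 7 - 126/11 = -49/11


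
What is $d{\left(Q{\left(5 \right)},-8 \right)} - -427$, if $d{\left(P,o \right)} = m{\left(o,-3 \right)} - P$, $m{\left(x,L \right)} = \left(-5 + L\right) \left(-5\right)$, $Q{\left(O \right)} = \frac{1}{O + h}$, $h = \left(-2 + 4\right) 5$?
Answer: $\frac{7004}{15} \approx 466.93$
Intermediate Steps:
$h = 10$ ($h = 2 \cdot 5 = 10$)
$Q{\left(O \right)} = \frac{1}{10 + O}$ ($Q{\left(O \right)} = \frac{1}{O + 10} = \frac{1}{10 + O}$)
$m{\left(x,L \right)} = 25 - 5 L$
$d{\left(P,o \right)} = 40 - P$ ($d{\left(P,o \right)} = \left(25 - -15\right) - P = \left(25 + 15\right) - P = 40 - P$)
$d{\left(Q{\left(5 \right)},-8 \right)} - -427 = \left(40 - \frac{1}{10 + 5}\right) - -427 = \left(40 - \frac{1}{15}\right) + 427 = \frac{599}{15} + 427 = \frac{7004}{15}$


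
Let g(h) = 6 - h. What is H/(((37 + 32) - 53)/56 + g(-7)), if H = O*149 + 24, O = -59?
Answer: -61369/93 ≈ -659.88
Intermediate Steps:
H = -8767 (H = -59*149 + 24 = -8791 + 24 = -8767)
H/(((37 + 32) - 53)/56 + g(-7)) = -8767/(((37 + 32) - 53)/56 + (6 - 1*(-7))) = -8767/((69 - 53)*(1/56) + (6 + 7)) = -8767/(16*(1/56) + 13) = -8767/(2/7 + 13) = -8767/93/7 = -8767*7/93 = -61369/93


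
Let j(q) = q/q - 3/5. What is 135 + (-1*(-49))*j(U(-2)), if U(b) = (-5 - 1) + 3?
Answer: 773/5 ≈ 154.60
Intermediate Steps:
U(b) = -3 (U(b) = -6 + 3 = -3)
j(q) = ⅖ (j(q) = 1 - 3*⅕ = 1 - ⅗ = ⅖)
135 + (-1*(-49))*j(U(-2)) = 135 - 1*(-49)*(⅖) = 135 + 49*(⅖) = 135 + 98/5 = 773/5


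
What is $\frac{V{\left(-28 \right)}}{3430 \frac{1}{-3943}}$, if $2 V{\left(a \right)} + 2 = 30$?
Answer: $- \frac{3943}{245} \approx -16.094$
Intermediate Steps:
$V{\left(a \right)} = 14$ ($V{\left(a \right)} = -1 + \frac{1}{2} \cdot 30 = -1 + 15 = 14$)
$\frac{V{\left(-28 \right)}}{3430 \frac{1}{-3943}} = \frac{14}{3430 \frac{1}{-3943}} = \frac{14}{3430 \left(- \frac{1}{3943}\right)} = \frac{14}{- \frac{3430}{3943}} = 14 \left(- \frac{3943}{3430}\right) = - \frac{3943}{245}$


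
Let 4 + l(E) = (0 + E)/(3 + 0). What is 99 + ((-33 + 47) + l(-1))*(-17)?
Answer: -196/3 ≈ -65.333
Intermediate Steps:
l(E) = -4 + E/3 (l(E) = -4 + (0 + E)/(3 + 0) = -4 + E/3)
99 + ((-33 + 47) + l(-1))*(-17) = 99 + ((-33 + 47) + (-4 + (⅓)*(-1)))*(-17) = 99 + (14 + (-4 - ⅓))*(-17) = 99 + (14 - 13/3)*(-17) = 99 + (29/3)*(-17) = 99 - 493/3 = -196/3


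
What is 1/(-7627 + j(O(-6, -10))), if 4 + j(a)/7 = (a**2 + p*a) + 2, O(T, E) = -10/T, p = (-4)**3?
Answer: -9/75314 ≈ -0.00011950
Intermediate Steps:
p = -64
j(a) = -14 - 448*a + 7*a**2 (j(a) = -28 + 7*((a**2 - 64*a) + 2) = -28 + 7*(2 + a**2 - 64*a) = -28 + (14 - 448*a + 7*a**2) = -14 - 448*a + 7*a**2)
1/(-7627 + j(O(-6, -10))) = 1/(-7627 + (-14 - (-4480)/(-6) + 7*(-10/(-6))**2)) = 1/(-7627 + (-14 - (-4480)*(-1)/6 + 7*(-10*(-1/6))**2)) = 1/(-7627 + (-14 - 448*5/3 + 7*(5/3)**2)) = 1/(-7627 + (-14 - 2240/3 + 7*(25/9))) = 1/(-7627 + (-14 - 2240/3 + 175/9)) = 1/(-7627 - 6671/9) = 1/(-75314/9) = -9/75314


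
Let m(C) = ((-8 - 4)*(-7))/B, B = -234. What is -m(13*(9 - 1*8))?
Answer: 14/39 ≈ 0.35897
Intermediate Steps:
m(C) = -14/39 (m(C) = ((-8 - 4)*(-7))/(-234) = -12*(-7)*(-1/234) = 84*(-1/234) = -14/39)
-m(13*(9 - 1*8)) = -1*(-14/39) = 14/39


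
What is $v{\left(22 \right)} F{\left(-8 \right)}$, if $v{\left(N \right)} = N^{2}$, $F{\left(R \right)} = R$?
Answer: $-3872$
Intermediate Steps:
$v{\left(22 \right)} F{\left(-8 \right)} = 22^{2} \left(-8\right) = 484 \left(-8\right) = -3872$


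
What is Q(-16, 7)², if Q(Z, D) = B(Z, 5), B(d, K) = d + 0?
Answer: 256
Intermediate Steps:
B(d, K) = d
Q(Z, D) = Z
Q(-16, 7)² = (-16)² = 256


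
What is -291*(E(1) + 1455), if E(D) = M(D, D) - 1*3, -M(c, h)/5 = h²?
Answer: -421077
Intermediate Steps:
M(c, h) = -5*h²
E(D) = -3 - 5*D² (E(D) = -5*D² - 1*3 = -5*D² - 3 = -3 - 5*D²)
-291*(E(1) + 1455) = -291*((-3 - 5*1²) + 1455) = -291*((-3 - 5*1) + 1455) = -291*((-3 - 5) + 1455) = -291*(-8 + 1455) = -291*1447 = -421077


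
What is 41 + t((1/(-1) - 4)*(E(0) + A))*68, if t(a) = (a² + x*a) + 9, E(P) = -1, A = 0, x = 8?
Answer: 5073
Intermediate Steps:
t(a) = 9 + a² + 8*a (t(a) = (a² + 8*a) + 9 = 9 + a² + 8*a)
41 + t((1/(-1) - 4)*(E(0) + A))*68 = 41 + (9 + ((1/(-1) - 4)*(-1 + 0))² + 8*((1/(-1) - 4)*(-1 + 0)))*68 = 41 + (9 + ((-1 - 4)*(-1))² + 8*((-1 - 4)*(-1)))*68 = 41 + (9 + (-5*(-1))² + 8*(-5*(-1)))*68 = 41 + (9 + 5² + 8*5)*68 = 41 + (9 + 25 + 40)*68 = 41 + 74*68 = 41 + 5032 = 5073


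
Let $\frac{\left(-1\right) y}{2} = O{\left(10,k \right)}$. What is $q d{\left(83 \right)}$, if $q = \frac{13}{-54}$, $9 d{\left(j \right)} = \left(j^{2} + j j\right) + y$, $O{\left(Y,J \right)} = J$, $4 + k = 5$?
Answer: $- \frac{29848}{81} \approx -368.49$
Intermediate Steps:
$k = 1$ ($k = -4 + 5 = 1$)
$y = -2$ ($y = \left(-2\right) 1 = -2$)
$d{\left(j \right)} = - \frac{2}{9} + \frac{2 j^{2}}{9}$ ($d{\left(j \right)} = \frac{\left(j^{2} + j j\right) - 2}{9} = \frac{\left(j^{2} + j^{2}\right) - 2}{9} = \frac{2 j^{2} - 2}{9} = \frac{-2 + 2 j^{2}}{9} = - \frac{2}{9} + \frac{2 j^{2}}{9}$)
$q = - \frac{13}{54}$ ($q = 13 \left(- \frac{1}{54}\right) = - \frac{13}{54} \approx -0.24074$)
$q d{\left(83 \right)} = - \frac{13 \left(- \frac{2}{9} + \frac{2 \cdot 83^{2}}{9}\right)}{54} = - \frac{13 \left(- \frac{2}{9} + \frac{2}{9} \cdot 6889\right)}{54} = - \frac{13 \left(- \frac{2}{9} + \frac{13778}{9}\right)}{54} = \left(- \frac{13}{54}\right) \frac{4592}{3} = - \frac{29848}{81}$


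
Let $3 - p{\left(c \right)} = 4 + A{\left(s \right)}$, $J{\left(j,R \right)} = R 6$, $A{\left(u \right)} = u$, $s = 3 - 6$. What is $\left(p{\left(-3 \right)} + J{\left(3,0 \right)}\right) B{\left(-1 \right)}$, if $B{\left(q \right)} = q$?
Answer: $-2$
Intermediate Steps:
$s = -3$ ($s = 3 - 6 = -3$)
$J{\left(j,R \right)} = 6 R$
$p{\left(c \right)} = 2$ ($p{\left(c \right)} = 3 - \left(4 - 3\right) = 3 - 1 = 2$)
$\left(p{\left(-3 \right)} + J{\left(3,0 \right)}\right) B{\left(-1 \right)} = \left(2 + 6 \cdot 0\right) \left(-1\right) = \left(2 + 0\right) \left(-1\right) = 2 \left(-1\right) = -2$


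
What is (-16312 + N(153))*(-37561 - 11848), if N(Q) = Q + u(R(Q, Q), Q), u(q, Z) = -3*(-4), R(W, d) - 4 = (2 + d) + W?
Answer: 797807123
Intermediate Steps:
R(W, d) = 6 + W + d (R(W, d) = 4 + ((2 + d) + W) = 4 + (2 + W + d) = 6 + W + d)
u(q, Z) = 12
N(Q) = 12 + Q (N(Q) = Q + 12 = 12 + Q)
(-16312 + N(153))*(-37561 - 11848) = (-16312 + (12 + 153))*(-37561 - 11848) = (-16312 + 165)*(-49409) = -16147*(-49409) = 797807123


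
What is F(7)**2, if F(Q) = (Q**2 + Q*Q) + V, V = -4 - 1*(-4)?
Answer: 9604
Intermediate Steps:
V = 0 (V = -4 + 4 = 0)
F(Q) = 2*Q**2 (F(Q) = (Q**2 + Q*Q) + 0 = (Q**2 + Q**2) + 0 = 2*Q**2 + 0 = 2*Q**2)
F(7)**2 = (2*7**2)**2 = (2*49)**2 = 98**2 = 9604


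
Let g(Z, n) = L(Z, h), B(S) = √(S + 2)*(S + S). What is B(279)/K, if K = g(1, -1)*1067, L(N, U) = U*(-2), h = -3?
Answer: 93*√281/1067 ≈ 1.4611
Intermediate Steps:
L(N, U) = -2*U
B(S) = 2*S*√(2 + S) (B(S) = √(2 + S)*(2*S) = 2*S*√(2 + S))
g(Z, n) = 6 (g(Z, n) = -2*(-3) = 6)
K = 6402 (K = 6*1067 = 6402)
B(279)/K = (2*279*√(2 + 279))/6402 = (2*279*√281)*(1/6402) = (558*√281)*(1/6402) = 93*√281/1067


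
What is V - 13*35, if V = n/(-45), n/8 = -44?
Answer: -20123/45 ≈ -447.18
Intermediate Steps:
n = -352 (n = 8*(-44) = -352)
V = 352/45 (V = -352/(-45) = -352*(-1/45) = 352/45 ≈ 7.8222)
V - 13*35 = 352/45 - 13*35 = 352/45 - 455 = -20123/45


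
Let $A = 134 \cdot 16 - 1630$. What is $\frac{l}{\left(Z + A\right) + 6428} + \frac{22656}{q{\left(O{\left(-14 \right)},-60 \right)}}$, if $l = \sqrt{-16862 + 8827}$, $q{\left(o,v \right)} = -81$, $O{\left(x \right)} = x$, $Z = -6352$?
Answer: $- \frac{7552}{27} + \frac{i \sqrt{8035}}{590} \approx -279.7 + 0.15193 i$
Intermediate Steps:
$l = i \sqrt{8035}$ ($l = \sqrt{-8035} = i \sqrt{8035} \approx 89.638 i$)
$A = 514$ ($A = 2144 - 1630 = 514$)
$\frac{l}{\left(Z + A\right) + 6428} + \frac{22656}{q{\left(O{\left(-14 \right)},-60 \right)}} = \frac{i \sqrt{8035}}{\left(-6352 + 514\right) + 6428} + \frac{22656}{-81} = \frac{i \sqrt{8035}}{-5838 + 6428} + 22656 \left(- \frac{1}{81}\right) = \frac{i \sqrt{8035}}{590} - \frac{7552}{27} = - \frac{7552}{27} + \frac{i \sqrt{8035}}{590}$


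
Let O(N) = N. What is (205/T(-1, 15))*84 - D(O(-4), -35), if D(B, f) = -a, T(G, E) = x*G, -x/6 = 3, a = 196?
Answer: 3458/3 ≈ 1152.7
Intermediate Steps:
x = -18 (x = -6*3 = -18)
T(G, E) = -18*G
D(B, f) = -196 (D(B, f) = -1*196 = -196)
(205/T(-1, 15))*84 - D(O(-4), -35) = (205/((-18*(-1))))*84 - 1*(-196) = (205/18)*84 + 196 = 2870/3 + 196 = 3458/3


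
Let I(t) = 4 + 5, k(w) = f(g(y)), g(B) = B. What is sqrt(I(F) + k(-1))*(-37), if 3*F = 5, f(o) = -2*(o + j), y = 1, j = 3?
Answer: -37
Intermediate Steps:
f(o) = -6 - 2*o (f(o) = -2*(o + 3) = -2*(3 + o) = -6 - 2*o)
F = 5/3 (F = (1/3)*5 = 5/3 ≈ 1.6667)
k(w) = -8 (k(w) = -6 - 2*1 = -6 - 2 = -8)
I(t) = 9
sqrt(I(F) + k(-1))*(-37) = sqrt(9 - 8)*(-37) = sqrt(1)*(-37) = 1*(-37) = -37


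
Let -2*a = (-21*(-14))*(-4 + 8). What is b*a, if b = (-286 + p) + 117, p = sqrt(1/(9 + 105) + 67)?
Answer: 99372 - 98*sqrt(870846)/19 ≈ 94559.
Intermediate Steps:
p = sqrt(870846)/114 (p = sqrt(1/114 + 67) = sqrt(7639/114) = sqrt(870846)/114 ≈ 8.1859)
b = -169 + sqrt(870846)/114 (b = (-286 + sqrt(870846)/114) + 117 = -169 + sqrt(870846)/114 ≈ -160.81)
a = -588 (a = -(-21*(-14))*(-4 + 8)/2 = -147*4 = -1/2*1176 = -588)
b*a = (-169 + sqrt(870846)/114)*(-588) = 99372 - 98*sqrt(870846)/19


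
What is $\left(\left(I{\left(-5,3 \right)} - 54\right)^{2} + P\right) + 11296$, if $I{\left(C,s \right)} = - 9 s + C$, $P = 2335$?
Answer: $21027$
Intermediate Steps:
$I{\left(C,s \right)} = C - 9 s$
$\left(\left(I{\left(-5,3 \right)} - 54\right)^{2} + P\right) + 11296 = \left(\left(\left(-5 - 27\right) - 54\right)^{2} + 2335\right) + 11296 = \left(\left(-32 - 54\right)^{2} + 2335\right) + 11296 = \left(\left(-86\right)^{2} + 2335\right) + 11296 = \left(7396 + 2335\right) + 11296 = 9731 + 11296 = 21027$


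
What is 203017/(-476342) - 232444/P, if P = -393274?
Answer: 15440766095/93666461854 ≈ 0.16485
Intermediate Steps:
203017/(-476342) - 232444/P = 203017/(-476342) - 232444/(-393274) = 203017*(-1/476342) - 232444*(-1/393274) = -203017/476342 + 116222/196637 = 15440766095/93666461854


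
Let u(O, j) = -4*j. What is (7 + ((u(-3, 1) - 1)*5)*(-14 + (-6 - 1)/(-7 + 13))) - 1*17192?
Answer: -100835/6 ≈ -16806.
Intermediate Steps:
(7 + ((u(-3, 1) - 1)*5)*(-14 + (-6 - 1)/(-7 + 13))) - 1*17192 = (7 + ((-4*1 - 1)*5)*(-14 + (-6 - 1)/(-7 + 13))) - 1*17192 = (7 + ((-4 - 1)*5)*(-14 - 7/6)) - 17192 = (7 + (-5*5)*(-14 - 7*⅙)) - 17192 = (7 - 25*(-14 - 7/6)) - 17192 = (7 - 25*(-91/6)) - 17192 = (7 + 2275/6) - 17192 = 2317/6 - 17192 = -100835/6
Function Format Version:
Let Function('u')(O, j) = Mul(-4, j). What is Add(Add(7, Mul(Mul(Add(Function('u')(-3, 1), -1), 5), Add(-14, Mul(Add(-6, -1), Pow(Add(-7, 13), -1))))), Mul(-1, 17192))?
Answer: Rational(-100835, 6) ≈ -16806.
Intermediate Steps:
Add(Add(7, Mul(Mul(Add(Function('u')(-3, 1), -1), 5), Add(-14, Mul(Add(-6, -1), Pow(Add(-7, 13), -1))))), Mul(-1, 17192)) = Add(Add(7, Mul(Mul(Add(Mul(-4, 1), -1), 5), Add(-14, Mul(Add(-6, -1), Pow(Add(-7, 13), -1))))), Mul(-1, 17192)) = Add(Add(7, Mul(Mul(Add(-4, -1), 5), Add(-14, Mul(-7, Pow(6, -1))))), -17192) = Add(Add(7, Mul(Mul(-5, 5), Add(-14, Mul(-7, Rational(1, 6))))), -17192) = Add(Add(7, Mul(-25, Add(-14, Rational(-7, 6)))), -17192) = Add(Add(7, Mul(-25, Rational(-91, 6))), -17192) = Add(Add(7, Rational(2275, 6)), -17192) = Add(Rational(2317, 6), -17192) = Rational(-100835, 6)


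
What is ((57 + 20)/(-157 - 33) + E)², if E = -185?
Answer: 1240941529/36100 ≈ 34375.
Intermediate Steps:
((57 + 20)/(-157 - 33) + E)² = ((57 + 20)/(-157 - 33) - 185)² = (77/(-190) - 185)² = (77*(-1/190) - 185)² = (-77/190 - 185)² = (-35227/190)² = 1240941529/36100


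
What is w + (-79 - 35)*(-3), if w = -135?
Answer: 207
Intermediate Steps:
w + (-79 - 35)*(-3) = -135 + (-79 - 35)*(-3) = -135 - 114*(-3) = -135 + 342 = 207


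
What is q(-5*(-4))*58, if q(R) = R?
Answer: 1160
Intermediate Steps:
q(-5*(-4))*58 = -5*(-4)*58 = 20*58 = 1160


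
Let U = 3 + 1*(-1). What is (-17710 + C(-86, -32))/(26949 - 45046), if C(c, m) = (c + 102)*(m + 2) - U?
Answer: 18192/18097 ≈ 1.0052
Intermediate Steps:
U = 2 (U = 3 - 1 = 2)
C(c, m) = -2 + (2 + m)*(102 + c) (C(c, m) = (c + 102)*(m + 2) - 1*2 = (102 + c)*(2 + m) - 2 = (2 + m)*(102 + c) - 2 = -2 + (2 + m)*(102 + c))
(-17710 + C(-86, -32))/(26949 - 45046) = (-17710 + (202 + 2*(-86) + 102*(-32) - 86*(-32)))/(26949 - 45046) = (-17710 + (202 - 172 - 3264 + 2752))/(-18097) = (-17710 - 482)*(-1/18097) = -18192*(-1/18097) = 18192/18097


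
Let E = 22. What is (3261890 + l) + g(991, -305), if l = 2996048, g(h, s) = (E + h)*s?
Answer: 5948973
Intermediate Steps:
g(h, s) = s*(22 + h) (g(h, s) = (22 + h)*s = s*(22 + h))
(3261890 + l) + g(991, -305) = (3261890 + 2996048) - 305*(22 + 991) = 6257938 - 305*1013 = 6257938 - 308965 = 5948973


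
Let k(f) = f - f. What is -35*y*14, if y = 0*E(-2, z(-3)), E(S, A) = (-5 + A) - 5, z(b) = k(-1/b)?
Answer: 0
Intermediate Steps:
k(f) = 0
z(b) = 0
E(S, A) = -10 + A
y = 0 (y = 0*(-10 + 0) = 0*(-10) = 0)
-35*y*14 = -35*0*14 = 0*14 = 0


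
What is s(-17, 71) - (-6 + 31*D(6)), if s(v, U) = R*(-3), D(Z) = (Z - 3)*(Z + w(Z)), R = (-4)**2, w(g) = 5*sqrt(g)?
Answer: -600 - 465*sqrt(6) ≈ -1739.0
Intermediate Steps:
R = 16
D(Z) = (-3 + Z)*(Z + 5*sqrt(Z)) (D(Z) = (Z - 3)*(Z + 5*sqrt(Z)) = (-3 + Z)*(Z + 5*sqrt(Z)))
s(v, U) = -48 (s(v, U) = 16*(-3) = -48)
s(-17, 71) - (-6 + 31*D(6)) = -48 - (-6 + 31*(6**2 - 15*sqrt(6) - 3*6 + 5*6**(3/2))) = -48 - (-6 + 31*(36 - 15*sqrt(6) - 18 + 5*(6*sqrt(6)))) = -48 - (-6 + 31*(36 - 15*sqrt(6) - 18 + 30*sqrt(6))) = -48 - (-6 + 31*(18 + 15*sqrt(6))) = -48 - (-6 + (558 + 465*sqrt(6))) = -48 - (552 + 465*sqrt(6)) = -48 + (-552 - 465*sqrt(6)) = -600 - 465*sqrt(6)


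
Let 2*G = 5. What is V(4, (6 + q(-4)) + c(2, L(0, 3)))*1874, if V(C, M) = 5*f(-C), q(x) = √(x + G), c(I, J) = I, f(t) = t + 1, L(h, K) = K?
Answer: -28110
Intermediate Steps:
f(t) = 1 + t
G = 5/2 (G = (½)*5 = 5/2 ≈ 2.5000)
q(x) = √(5/2 + x) (q(x) = √(x + 5/2) = √(5/2 + x))
V(C, M) = 5 - 5*C (V(C, M) = 5*(1 - C) = 5 - 5*C)
V(4, (6 + q(-4)) + c(2, L(0, 3)))*1874 = (5 - 5*4)*1874 = (5 - 20)*1874 = -15*1874 = -28110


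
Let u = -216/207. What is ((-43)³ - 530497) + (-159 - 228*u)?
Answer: -14028277/23 ≈ -6.0993e+5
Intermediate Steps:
u = -24/23 (u = -216*1/207 = -24/23 ≈ -1.0435)
((-43)³ - 530497) + (-159 - 228*u) = ((-43)³ - 530497) + (-159 - 228*(-24/23)) = (-79507 - 530497) + (-159 + 5472/23) = -610004 + 1815/23 = -14028277/23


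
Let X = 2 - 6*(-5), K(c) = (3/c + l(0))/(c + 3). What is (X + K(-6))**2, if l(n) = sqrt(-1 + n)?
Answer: 12415/12 - 193*I/9 ≈ 1034.6 - 21.444*I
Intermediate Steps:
K(c) = (I + 3/c)/(3 + c) (K(c) = (3/c + sqrt(-1 + 0))/(c + 3) = (3/c + sqrt(-1))/(3 + c) = (3/c + I)/(3 + c) = (I + 3/c)/(3 + c))
X = 32 (X = 2 + 30 = 32)
(X + K(-6))**2 = (32 + (3 + I*(-6))/((-6)*(3 - 6)))**2 = (32 - 1/6*(3 - 6*I)/(-3))**2 = (32 - 1/6*(-1/3)*(3 - 6*I))**2 = (32 + (1/6 - I/3))**2 = (193/6 - I/3)**2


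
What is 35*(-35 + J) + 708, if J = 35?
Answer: 708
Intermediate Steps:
35*(-35 + J) + 708 = 35*(-35 + 35) + 708 = 35*0 + 708 = 0 + 708 = 708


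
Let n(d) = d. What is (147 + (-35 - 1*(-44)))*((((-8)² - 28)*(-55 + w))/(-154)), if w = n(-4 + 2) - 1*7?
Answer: 179712/77 ≈ 2333.9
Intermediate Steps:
w = -9 (w = (-4 + 2) - 1*7 = -2 - 7 = -9)
(147 + (-35 - 1*(-44)))*((((-8)² - 28)*(-55 + w))/(-154)) = (147 + (-35 - 1*(-44)))*((((-8)² - 28)*(-55 - 9))/(-154)) = (147 + (-35 + 44))*(((64 - 28)*(-64))*(-1/154)) = (147 + 9)*((36*(-64))*(-1/154)) = 156*(-2304*(-1/154)) = 156*(1152/77) = 179712/77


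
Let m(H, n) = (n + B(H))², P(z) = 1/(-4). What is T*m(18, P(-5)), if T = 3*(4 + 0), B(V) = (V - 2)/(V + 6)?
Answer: 25/12 ≈ 2.0833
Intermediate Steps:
B(V) = (-2 + V)/(6 + V)
T = 12 (T = 3*4 = 12)
P(z) = -¼
m(H, n) = (n + (-2 + H)/(6 + H))²
T*m(18, P(-5)) = 12*((-2 + 18 - (6 + 18)/4)²/(6 + 18)²) = 12*((-2 + 18 - ¼*24)²/24²) = 12*((-2 + 18 - 6)²/576) = 12*((1/576)*10²) = 12*((1/576)*100) = 12*(25/144) = 25/12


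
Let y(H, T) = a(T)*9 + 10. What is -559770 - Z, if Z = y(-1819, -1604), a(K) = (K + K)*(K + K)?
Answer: -93181156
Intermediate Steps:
a(K) = 4*K² (a(K) = (2*K)*(2*K) = 4*K²)
y(H, T) = 10 + 36*T² (y(H, T) = (4*T²)*9 + 10 = 36*T² + 10 = 10 + 36*T²)
Z = 92621386 (Z = 10 + 36*(-1604)² = 10 + 36*2572816 = 10 + 92621376 = 92621386)
-559770 - Z = -559770 - 1*92621386 = -559770 - 92621386 = -93181156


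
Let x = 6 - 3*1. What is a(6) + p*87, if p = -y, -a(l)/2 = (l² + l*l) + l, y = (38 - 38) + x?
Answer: -417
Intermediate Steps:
x = 3 (x = 6 - 3 = 3)
y = 3 (y = (38 - 38) + 3 = 0 + 3 = 3)
a(l) = -4*l² - 2*l (a(l) = -2*((l² + l*l) + l) = -2*((l² + l²) + l) = -2*(2*l² + l) = -2*(l + 2*l²) = -4*l² - 2*l)
p = -3 (p = -1*3 = -3)
a(6) + p*87 = -2*6*(1 + 2*6) - 3*87 = -2*6*(1 + 12) - 261 = -2*6*13 - 261 = -156 - 261 = -417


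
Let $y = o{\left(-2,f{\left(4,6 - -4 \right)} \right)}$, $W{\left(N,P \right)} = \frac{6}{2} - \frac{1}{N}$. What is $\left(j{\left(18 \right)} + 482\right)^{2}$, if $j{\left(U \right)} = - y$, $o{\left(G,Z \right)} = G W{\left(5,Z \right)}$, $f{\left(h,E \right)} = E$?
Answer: $\frac{5943844}{25} \approx 2.3775 \cdot 10^{5}$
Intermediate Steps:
$W{\left(N,P \right)} = 3 - \frac{1}{N}$ ($W{\left(N,P \right)} = 6 \cdot \frac{1}{2} - \frac{1}{N} = 3 - \frac{1}{N}$)
$o{\left(G,Z \right)} = \frac{14 G}{5}$ ($o{\left(G,Z \right)} = G \left(3 - \frac{1}{5}\right) = G \frac{14}{5} = \frac{14 G}{5}$)
$y = - \frac{28}{5}$ ($y = \frac{14}{5} \left(-2\right) = - \frac{28}{5} \approx -5.6$)
$j{\left(U \right)} = \frac{28}{5}$ ($j{\left(U \right)} = \left(-1\right) \left(- \frac{28}{5}\right) = \frac{28}{5}$)
$\left(j{\left(18 \right)} + 482\right)^{2} = \left(\frac{28}{5} + 482\right)^{2} = \left(\frac{2438}{5}\right)^{2} = \frac{5943844}{25}$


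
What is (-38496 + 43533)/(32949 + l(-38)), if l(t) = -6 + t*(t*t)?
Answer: -5037/21929 ≈ -0.22970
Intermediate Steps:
l(t) = -6 + t**3 (l(t) = -6 + t*t**2 = -6 + t**3)
(-38496 + 43533)/(32949 + l(-38)) = (-38496 + 43533)/(32949 + (-6 + (-38)**3)) = 5037/(32949 + (-6 - 54872)) = 5037/(32949 - 54878) = 5037/(-21929) = 5037*(-1/21929) = -5037/21929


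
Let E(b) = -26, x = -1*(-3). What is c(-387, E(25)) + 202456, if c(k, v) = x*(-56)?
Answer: 202288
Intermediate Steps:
x = 3
c(k, v) = -168 (c(k, v) = 3*(-56) = -168)
c(-387, E(25)) + 202456 = -168 + 202456 = 202288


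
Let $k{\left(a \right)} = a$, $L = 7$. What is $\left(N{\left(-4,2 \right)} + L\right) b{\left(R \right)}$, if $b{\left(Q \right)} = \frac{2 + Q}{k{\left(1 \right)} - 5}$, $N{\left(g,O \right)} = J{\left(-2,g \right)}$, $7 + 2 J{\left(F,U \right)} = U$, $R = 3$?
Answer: $- \frac{15}{8} \approx -1.875$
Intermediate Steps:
$J{\left(F,U \right)} = - \frac{7}{2} + \frac{U}{2}$
$N{\left(g,O \right)} = - \frac{7}{2} + \frac{g}{2}$
$b{\left(Q \right)} = - \frac{1}{2} - \frac{Q}{4}$ ($b{\left(Q \right)} = \frac{2 + Q}{1 - 5} = \frac{2 + Q}{-4} = \left(2 + Q\right) \left(- \frac{1}{4}\right) = - \frac{1}{2} - \frac{Q}{4}$)
$\left(N{\left(-4,2 \right)} + L\right) b{\left(R \right)} = \left(\left(- \frac{7}{2} + \frac{1}{2} \left(-4\right)\right) + 7\right) \left(- \frac{1}{2} - \frac{3}{4}\right) = \left(\left(- \frac{7}{2} - 2\right) + 7\right) \left(- \frac{1}{2} - \frac{3}{4}\right) = \left(- \frac{11}{2} + 7\right) \left(- \frac{5}{4}\right) = \frac{3}{2} \left(- \frac{5}{4}\right) = - \frac{15}{8}$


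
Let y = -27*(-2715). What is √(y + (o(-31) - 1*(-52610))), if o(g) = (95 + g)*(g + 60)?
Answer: √127771 ≈ 357.45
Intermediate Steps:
y = 73305
o(g) = (60 + g)*(95 + g) (o(g) = (95 + g)*(60 + g) = (60 + g)*(95 + g))
√(y + (o(-31) - 1*(-52610))) = √(73305 + ((5700 + (-31)² + 155*(-31)) - 1*(-52610))) = √(73305 + ((5700 + 961 - 4805) + 52610)) = √(73305 + (1856 + 52610)) = √(73305 + 54466) = √127771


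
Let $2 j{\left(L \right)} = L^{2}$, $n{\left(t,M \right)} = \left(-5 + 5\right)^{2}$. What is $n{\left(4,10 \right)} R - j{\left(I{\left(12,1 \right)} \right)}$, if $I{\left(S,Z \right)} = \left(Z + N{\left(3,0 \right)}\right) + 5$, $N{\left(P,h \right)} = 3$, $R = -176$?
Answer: $- \frac{81}{2} \approx -40.5$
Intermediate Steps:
$n{\left(t,M \right)} = 0$ ($n{\left(t,M \right)} = 0^{2} = 0$)
$I{\left(S,Z \right)} = 8 + Z$ ($I{\left(S,Z \right)} = \left(Z + 3\right) + 5 = \left(3 + Z\right) + 5 = 8 + Z$)
$j{\left(L \right)} = \frac{L^{2}}{2}$
$n{\left(4,10 \right)} R - j{\left(I{\left(12,1 \right)} \right)} = 0 \left(-176\right) - \frac{\left(8 + 1\right)^{2}}{2} = 0 - \frac{9^{2}}{2} = 0 - \frac{1}{2} \cdot 81 = 0 - \frac{81}{2} = - \frac{81}{2}$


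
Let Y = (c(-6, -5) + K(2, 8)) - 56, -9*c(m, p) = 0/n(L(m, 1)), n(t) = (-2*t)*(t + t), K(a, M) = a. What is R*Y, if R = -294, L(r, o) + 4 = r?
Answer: 15876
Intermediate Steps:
L(r, o) = -4 + r
n(t) = -4*t² (n(t) = (-2*t)*(2*t) = -4*t²)
c(m, p) = 0 (c(m, p) = -0/((-4*(-4 + m)²)) = -0*(-1/(4*(-4 + m)²)) = -⅑*0 = 0)
Y = -54 (Y = (0 + 2) - 56 = 2 - 56 = -54)
R*Y = -294*(-54) = 15876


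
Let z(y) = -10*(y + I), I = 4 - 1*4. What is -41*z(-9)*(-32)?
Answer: 118080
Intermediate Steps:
I = 0 (I = 4 - 4 = 0)
z(y) = -10*y (z(y) = -10*(y + 0) = -10*y)
-41*z(-9)*(-32) = -(-410)*(-9)*(-32) = -41*90*(-32) = -3690*(-32) = 118080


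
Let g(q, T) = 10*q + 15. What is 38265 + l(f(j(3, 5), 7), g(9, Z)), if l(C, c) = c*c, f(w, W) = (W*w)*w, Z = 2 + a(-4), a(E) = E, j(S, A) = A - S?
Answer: 49290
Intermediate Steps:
Z = -2 (Z = 2 - 4 = -2)
f(w, W) = W*w²
g(q, T) = 15 + 10*q
l(C, c) = c²
38265 + l(f(j(3, 5), 7), g(9, Z)) = 38265 + (15 + 10*9)² = 38265 + (15 + 90)² = 38265 + 105² = 38265 + 11025 = 49290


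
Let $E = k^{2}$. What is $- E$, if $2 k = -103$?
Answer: $- \frac{10609}{4} \approx -2652.3$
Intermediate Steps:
$k = - \frac{103}{2}$ ($k = \frac{1}{2} \left(-103\right) = - \frac{103}{2} \approx -51.5$)
$E = \frac{10609}{4}$ ($E = \left(- \frac{103}{2}\right)^{2} = \frac{10609}{4} \approx 2652.3$)
$- E = \left(-1\right) \frac{10609}{4} = - \frac{10609}{4}$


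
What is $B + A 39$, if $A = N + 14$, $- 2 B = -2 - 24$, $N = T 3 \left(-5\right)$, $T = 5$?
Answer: $-2366$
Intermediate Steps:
$N = -75$ ($N = 5 \cdot 3 \left(-5\right) = 15 \left(-5\right) = -75$)
$B = 13$ ($B = - \frac{-2 - 24}{2} = \left(- \frac{1}{2}\right) \left(-26\right) = 13$)
$A = -61$ ($A = -75 + 14 = -61$)
$B + A 39 = 13 - 2379 = -2366$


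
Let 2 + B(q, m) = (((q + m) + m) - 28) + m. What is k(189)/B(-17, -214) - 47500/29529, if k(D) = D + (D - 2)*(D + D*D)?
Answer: -198330563411/20345481 ≈ -9748.1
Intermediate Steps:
k(D) = D + (-2 + D)*(D + D²)
B(q, m) = -30 + q + 3*m (B(q, m) = -2 + ((((q + m) + m) - 28) + m) = -2 + ((((m + q) + m) - 28) + m) = -2 + (((q + 2*m) - 28) + m) = -2 + ((-28 + q + 2*m) + m) = -2 + (-28 + q + 3*m) = -30 + q + 3*m)
k(189)/B(-17, -214) - 47500/29529 = (189*(-1 + 189² - 1*189))/(-30 - 17 + 3*(-214)) - 47500/29529 = (189*(-1 + 35721 - 189))/(-30 - 17 - 642) - 47500*1/29529 = (189*35531)/(-689) - 47500/29529 = 6715359*(-1/689) - 47500/29529 = -6715359/689 - 47500/29529 = -198330563411/20345481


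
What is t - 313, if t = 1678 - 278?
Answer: 1087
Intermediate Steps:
t = 1400
t - 313 = 1400 - 313 = 1087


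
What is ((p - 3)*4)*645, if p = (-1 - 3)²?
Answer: 33540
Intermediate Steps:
p = 16 (p = (-4)² = 16)
((p - 3)*4)*645 = ((16 - 3)*4)*645 = (13*4)*645 = 52*645 = 33540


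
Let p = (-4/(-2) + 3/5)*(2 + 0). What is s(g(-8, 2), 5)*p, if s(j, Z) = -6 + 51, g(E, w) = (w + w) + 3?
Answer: 234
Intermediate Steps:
g(E, w) = 3 + 2*w (g(E, w) = 2*w + 3 = 3 + 2*w)
s(j, Z) = 45
p = 26/5 (p = (-4*(-1/2) + 3*(1/5))*2 = (2 + 3/5)*2 = (13/5)*2 = 26/5 ≈ 5.2000)
s(g(-8, 2), 5)*p = 45*(26/5) = 234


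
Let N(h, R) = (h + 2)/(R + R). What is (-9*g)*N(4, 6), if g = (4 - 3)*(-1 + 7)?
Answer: -27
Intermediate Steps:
N(h, R) = (2 + h)/(2*R) (N(h, R) = (2 + h)/((2*R)) = (2 + h)*(1/(2*R)) = (2 + h)/(2*R))
g = 6 (g = 1*6 = 6)
(-9*g)*N(4, 6) = (-9*6)*((1/2)*(2 + 4)/6) = -27*6/6 = -54*1/2 = -27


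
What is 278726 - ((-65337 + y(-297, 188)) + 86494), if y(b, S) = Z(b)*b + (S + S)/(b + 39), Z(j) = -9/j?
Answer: 33227750/129 ≈ 2.5758e+5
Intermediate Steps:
y(b, S) = -9 + 2*S/(39 + b) (y(b, S) = (-9/b)*b + (S + S)/(b + 39) = -9 + (2*S)/(39 + b) = -9 + 2*S/(39 + b))
278726 - ((-65337 + y(-297, 188)) + 86494) = 278726 - ((-65337 + (-351 - 9*(-297) + 2*188)/(39 - 297)) + 86494) = 278726 - ((-65337 + (-351 + 2673 + 376)/(-258)) + 86494) = 278726 - ((-65337 - 1/258*2698) + 86494) = 278726 - ((-65337 - 1349/129) + 86494) = 278726 - (-8429822/129 + 86494) = 278726 - 1*2727904/129 = 278726 - 2727904/129 = 33227750/129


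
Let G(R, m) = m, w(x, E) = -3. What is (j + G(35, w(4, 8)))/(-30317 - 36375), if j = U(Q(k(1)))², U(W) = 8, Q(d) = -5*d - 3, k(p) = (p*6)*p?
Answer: -61/66692 ≈ -0.00091465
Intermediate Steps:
k(p) = 6*p² (k(p) = (6*p)*p = 6*p²)
Q(d) = -3 - 5*d
j = 64 (j = 8² = 64)
(j + G(35, w(4, 8)))/(-30317 - 36375) = (64 - 3)/(-30317 - 36375) = 61/(-66692) = 61*(-1/66692) = -61/66692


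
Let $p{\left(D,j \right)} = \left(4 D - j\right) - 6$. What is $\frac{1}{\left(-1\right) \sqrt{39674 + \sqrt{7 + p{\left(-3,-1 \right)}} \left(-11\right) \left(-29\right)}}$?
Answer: $- \frac{1}{\sqrt{39674 + 319 i \sqrt{10}}} \approx -0.0050193 + 6.3801 \cdot 10^{-5} i$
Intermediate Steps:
$p{\left(D,j \right)} = -6 - j + 4 D$ ($p{\left(D,j \right)} = \left(- j + 4 D\right) - 6 = -6 - j + 4 D$)
$\frac{1}{\left(-1\right) \sqrt{39674 + \sqrt{7 + p{\left(-3,-1 \right)}} \left(-11\right) \left(-29\right)}} = \frac{1}{\left(-1\right) \sqrt{39674 + \sqrt{7 - 17} \left(-11\right) \left(-29\right)}} = \frac{1}{\left(-1\right) \sqrt{39674 + \sqrt{-10} \left(-11\right) \left(-29\right)}} = \frac{1}{\left(-1\right) \sqrt{39674 + i \sqrt{10} \left(-11\right) \left(-29\right)}} = \frac{1}{\left(-1\right) \sqrt{39674 + - 11 i \sqrt{10} \left(-29\right)}} = \frac{1}{\left(-1\right) \sqrt{39674 + 319 i \sqrt{10}}} = - \frac{1}{\sqrt{39674 + 319 i \sqrt{10}}}$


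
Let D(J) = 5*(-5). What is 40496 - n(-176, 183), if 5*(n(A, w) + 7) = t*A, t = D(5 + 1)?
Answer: 39623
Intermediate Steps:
D(J) = -25
t = -25
n(A, w) = -7 - 5*A (n(A, w) = -7 + (-25*A)/5 = -7 - 5*A)
40496 - n(-176, 183) = 40496 - (-7 - 5*(-176)) = 40496 - (-7 + 880) = 40496 - 1*873 = 40496 - 873 = 39623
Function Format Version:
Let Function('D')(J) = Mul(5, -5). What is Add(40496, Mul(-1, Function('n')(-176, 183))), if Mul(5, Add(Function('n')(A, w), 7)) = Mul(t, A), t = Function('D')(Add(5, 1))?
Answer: 39623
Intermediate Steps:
Function('D')(J) = -25
t = -25
Function('n')(A, w) = Add(-7, Mul(-5, A)) (Function('n')(A, w) = Add(-7, Mul(Rational(1, 5), Mul(-25, A))) = Add(-7, Mul(-5, A)))
Add(40496, Mul(-1, Function('n')(-176, 183))) = Add(40496, Mul(-1, Add(-7, Mul(-5, -176)))) = Add(40496, Mul(-1, Add(-7, 880))) = Add(40496, Mul(-1, 873)) = Add(40496, -873) = 39623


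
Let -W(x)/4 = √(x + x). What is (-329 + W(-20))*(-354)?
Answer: 116466 + 2832*I*√10 ≈ 1.1647e+5 + 8955.6*I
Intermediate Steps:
W(x) = -4*√2*√x (W(x) = -4*√(x + x) = -4*√2*√x)
(-329 + W(-20))*(-354) = (-329 - 4*√2*√(-20))*(-354) = (-329 - 4*√2*2*I*√5)*(-354) = (-329 - 8*I*√10)*(-354) = 116466 + 2832*I*√10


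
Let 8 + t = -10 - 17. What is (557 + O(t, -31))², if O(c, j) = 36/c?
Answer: 378652681/1225 ≈ 3.0910e+5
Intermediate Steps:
t = -35 (t = -8 + (-10 - 17) = -8 - 27 = -35)
(557 + O(t, -31))² = (557 + 36/(-35))² = (557 + 36*(-1/35))² = (557 - 36/35)² = (19459/35)² = 378652681/1225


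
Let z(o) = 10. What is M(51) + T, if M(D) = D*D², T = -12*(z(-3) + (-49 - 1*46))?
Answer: 133671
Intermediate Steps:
T = 1020 (T = -12*(10 + (-49 - 1*46)) = -12*(10 + (-49 - 46)) = -12*(10 - 95) = -12*(-85) = 1020)
M(D) = D³
M(51) + T = 51³ + 1020 = 132651 + 1020 = 133671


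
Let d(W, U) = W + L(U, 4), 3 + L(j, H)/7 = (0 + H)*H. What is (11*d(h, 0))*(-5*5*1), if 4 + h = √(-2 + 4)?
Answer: -23925 - 275*√2 ≈ -24314.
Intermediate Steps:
L(j, H) = -21 + 7*H² (L(j, H) = -21 + 7*((0 + H)*H) = -21 + 7*(H*H) = -21 + 7*H²)
h = -4 + √2 (h = -4 + √(-2 + 4) = -4 + √2 ≈ -2.5858)
d(W, U) = 91 + W (d(W, U) = W + (-21 + 7*4²) = W + (-21 + 7*16) = W + (-21 + 112) = W + 91 = 91 + W)
(11*d(h, 0))*(-5*5*1) = (11*(91 + (-4 + √2)))*(-5*5*1) = (11*(87 + √2))*(-25*1) = (957 + 11*√2)*(-25) = -23925 - 275*√2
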